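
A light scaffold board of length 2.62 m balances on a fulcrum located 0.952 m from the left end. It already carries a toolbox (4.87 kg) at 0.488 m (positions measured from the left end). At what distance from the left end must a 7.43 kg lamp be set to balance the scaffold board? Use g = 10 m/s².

Taking torques about the fulcrum (at 0.952 m from the left end):
Toolbox: 4.87 × 10 = 48.7 N down at 0.488 m → arm 0.464 m, τ = 48.7 × 0.464 = 22.6 N·m counterclockwise.
Net moment of existing loads = 22.6 N·m counterclockwise.
The lamp weighs 7.43 × 10 = 74.3 N and must supply an equal clockwise moment, so its lever arm about the fulcrum is 22.6 / 74.3 = 0.304 m.
That puts it at 0.952 + 0.304 = 1.26 m from the left end.

x ≈ 1.26 m from the left end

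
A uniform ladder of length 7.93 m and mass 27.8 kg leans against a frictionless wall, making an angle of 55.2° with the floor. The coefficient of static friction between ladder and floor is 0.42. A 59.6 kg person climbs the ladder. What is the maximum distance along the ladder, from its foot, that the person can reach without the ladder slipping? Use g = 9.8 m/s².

d ≈ 5.18 m

About the foot of the ladder:
Ladder weight 27.8×9.8 = 272.4 N acts at 3.965 m along the ladder; its horizontal arm is 3.965·cos55.2° = 2.263 m → τ = 616.4 N·m clockwise.
Person weight 59.6×9.8 = 584.1 N at distance d → arm d·cos55.2° → τ = 584.1·d·0.5707 clockwise.
Wall normal N at the top has arm L sinθ = 6.512 m counterclockwise, so Στ = 0 gives N·6.512 = 616.4 + 333.3·d.
ΣFy = 0 ⇒ N_floor = 856.5 N, so the maximum friction is μ_s·N_floor = 0.42×856.5 = 359.7 N. ΣFx = 0 ⇒ N_wall = f, so at the slipping point N = 359.7 N.
Substituting: 359.7×6.512 = 616.4 + 333.3·d ⇒ d = (2342 − 616.4) / 333.3 = 5.18 m.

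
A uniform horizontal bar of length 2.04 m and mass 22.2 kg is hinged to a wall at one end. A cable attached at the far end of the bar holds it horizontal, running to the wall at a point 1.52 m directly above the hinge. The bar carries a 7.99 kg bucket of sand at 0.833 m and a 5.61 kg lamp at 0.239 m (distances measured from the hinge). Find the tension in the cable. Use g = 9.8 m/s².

T ≈ 246 N

Taking torques about the hinge:
Beam weight: 22.2 × 9.8 = 217.6 N down at 1.02 m → arm 1.02 m, τ = 217.6 × 1.02 = 222 N·m clockwise.
Bucket of sand: 7.99 × 9.8 = 78.3 N down at 0.833 m → arm 0.833 m, τ = 78.3 × 0.833 = 65.22 N·m clockwise.
Lamp: 5.61 × 9.8 = 54.98 N down at 0.239 m → arm 0.239 m, τ = 54.98 × 0.239 = 13.14 N·m clockwise.
Total clockwise load moment = 300.4 N·m.
The cable tension T acts at 2.04 m; only its component perpendicular to the bar, T sinθ, produces torque. sinθ = h/√(h²+d²) = 1.52/√(1.52²+2.04²) = 0.5975.
Balancing moments: T × 2.04 × 0.5975 = 300.4, giving T = 300.4 / 1.219 = 246 N.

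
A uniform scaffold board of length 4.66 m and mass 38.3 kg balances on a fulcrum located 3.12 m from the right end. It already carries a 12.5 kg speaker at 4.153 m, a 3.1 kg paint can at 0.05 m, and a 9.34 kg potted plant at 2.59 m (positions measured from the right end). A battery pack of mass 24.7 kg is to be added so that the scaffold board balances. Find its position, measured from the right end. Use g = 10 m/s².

Choose the fulcrum (at 3.12 m from the right end) as the axis so the support reaction has zero arm there.
Beam weight: 38.3 × 10 = 383 N down at 2.33 m → arm 0.79 m, τ = 383 × 0.79 = 302.6 N·m clockwise.
Speaker: 12.5 × 10 = 125 N down at 4.153 m → arm 1.033 m, τ = 125 × 1.033 = 129.1 N·m counterclockwise.
Paint can: 3.1 × 10 = 31 N down at 0.05 m → arm 3.07 m, τ = 31 × 3.07 = 95.17 N·m clockwise.
Potted plant: 9.34 × 10 = 93.4 N down at 2.59 m → arm 0.53 m, τ = 93.4 × 0.53 = 49.5 N·m clockwise.
Net moment of existing loads = 318.2 N·m clockwise.
The battery pack weighs 24.7 × 10 = 247 N and must supply an equal counterclockwise moment, so its lever arm about the fulcrum is 318.2 / 247 = 1.29 m.
That puts it at 3.12 + 1.29 = 4.41 m from the right end.

x ≈ 4.41 m from the right end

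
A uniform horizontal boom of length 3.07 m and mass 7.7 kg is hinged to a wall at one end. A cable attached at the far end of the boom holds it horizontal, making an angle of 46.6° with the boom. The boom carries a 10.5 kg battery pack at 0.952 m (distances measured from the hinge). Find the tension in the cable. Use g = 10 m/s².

About the hinge:
Beam weight: 7.7 × 10 = 77 N down at 1.535 m → arm 1.535 m, τ = 77 × 1.535 = 118.2 N·m clockwise.
Battery pack: 10.5 × 10 = 105 N down at 0.952 m → arm 0.952 m, τ = 105 × 0.952 = 99.96 N·m clockwise.
Total clockwise load moment = 218.2 N·m.
The cable tension T acts at 3.07 m; only its component perpendicular to the boom, T sinθ, produces torque. sin 46.6° = 0.7266.
Στ = 0 ⇒ T × 3.07 × 0.7266 = 218.2 ⇒ T = 218.2 / 2.231 = 97.8 N.

T ≈ 97.8 N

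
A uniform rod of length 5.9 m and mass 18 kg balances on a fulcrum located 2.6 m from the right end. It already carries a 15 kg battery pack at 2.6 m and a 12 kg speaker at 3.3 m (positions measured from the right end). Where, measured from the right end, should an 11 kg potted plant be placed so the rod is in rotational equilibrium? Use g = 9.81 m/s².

Sum moments about the fulcrum (at 2.6 m from the right end) (the support reaction has zero arm there).
Beam weight: 18 × 9.81 = 176.6 N down at 2.95 m → arm 0.35 m, τ = 176.6 × 0.35 = 61.81 N·m counterclockwise.
Battery pack: acts at the fulcrum, moment arm 0 → no torque.
Speaker: 12 × 9.81 = 117.7 N down at 3.3 m → arm 0.7 m, τ = 117.7 × 0.7 = 82.39 N·m counterclockwise.
Net moment of existing loads = 144.2 N·m counterclockwise.
The potted plant weighs 11 × 9.81 = 107.9 N and must supply an equal clockwise moment, so its lever arm about the fulcrum is 144.2 / 107.9 = 1.34 m.
That puts it at 2.6 − 1.34 = 1.26 m from the right end.

x ≈ 1.26 m from the right end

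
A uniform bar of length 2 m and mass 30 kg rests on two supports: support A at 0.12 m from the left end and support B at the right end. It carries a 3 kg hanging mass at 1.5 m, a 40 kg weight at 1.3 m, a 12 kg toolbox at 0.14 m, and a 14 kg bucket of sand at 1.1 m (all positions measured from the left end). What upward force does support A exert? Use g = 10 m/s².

R_A ≈ 502 N

Take moments about support B.
Beam weight: 30 × 10 = 300 N down at 1 m → arm 1 m, τ = 300 × 1 = 300 N·m counterclockwise.
Hanging mass: 3 × 10 = 30 N down at 1.5 m → arm 0.5 m, τ = 30 × 0.5 = 15 N·m counterclockwise.
Weight: 40 × 10 = 400 N down at 1.3 m → arm 0.7 m, τ = 400 × 0.7 = 280 N·m counterclockwise.
Toolbox: 12 × 10 = 120 N down at 0.14 m → arm 1.86 m, τ = 120 × 1.86 = 223.2 N·m counterclockwise.
Bucket of sand: 14 × 10 = 140 N down at 1.1 m → arm 0.9 m, τ = 140 × 0.9 = 126 N·m counterclockwise.
Net load moment about support B = 944.2 N·m counterclockwise.
Reaction R at support A is upward at 0.12 m, arm 1.88 m → moment R × 1.88 clockwise.
Στ = 0 ⇒ R × 1.88 = 944.2 ⇒ R = 502 N.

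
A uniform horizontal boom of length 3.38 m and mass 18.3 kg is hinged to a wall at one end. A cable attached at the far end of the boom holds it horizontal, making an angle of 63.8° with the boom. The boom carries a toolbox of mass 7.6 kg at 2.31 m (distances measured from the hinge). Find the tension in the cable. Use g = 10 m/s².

T ≈ 160 N

Choose the hinge as the axis so the unknown hinge reaction has zero arm there.
Beam weight: 18.3 × 10 = 183 N down at 1.69 m → arm 1.69 m, τ = 183 × 1.69 = 309.3 N·m clockwise.
Toolbox: 7.6 × 10 = 76 N down at 2.31 m → arm 2.31 m, τ = 76 × 2.31 = 175.6 N·m clockwise.
Total clockwise load moment = 484.9 N·m.
The cable tension T acts at 3.38 m; only its component perpendicular to the boom, T sinθ, produces torque. sin 63.8° = 0.8973.
Στ = 0 ⇒ T × 3.38 × 0.8973 = 484.9 ⇒ T = 484.9 / 3.033 = 160 N.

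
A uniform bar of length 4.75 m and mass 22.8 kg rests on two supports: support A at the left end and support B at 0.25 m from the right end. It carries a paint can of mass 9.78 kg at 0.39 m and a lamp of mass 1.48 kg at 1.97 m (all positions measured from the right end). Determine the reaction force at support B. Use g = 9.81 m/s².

About support A:
Beam weight: 22.8 × 9.81 = 223.7 N down at 2.375 m → arm 2.375 m, τ = 223.7 × 2.375 = 531.3 N·m clockwise.
Paint can: 9.78 × 9.81 = 95.94 N down at 0.39 m → arm 4.36 m, τ = 95.94 × 4.36 = 418.3 N·m clockwise.
Lamp: 1.48 × 9.81 = 14.52 N down at 1.97 m → arm 2.78 m, τ = 14.52 × 2.78 = 40.37 N·m clockwise.
Net load moment about support A = 990 N·m clockwise.
Reaction R at support B is upward at 0.25 m, arm 4.5 m → moment R × 4.5 counterclockwise.
Στ = 0 ⇒ R × 4.5 = 990 ⇒ R = 220 N.

R_B ≈ 220 N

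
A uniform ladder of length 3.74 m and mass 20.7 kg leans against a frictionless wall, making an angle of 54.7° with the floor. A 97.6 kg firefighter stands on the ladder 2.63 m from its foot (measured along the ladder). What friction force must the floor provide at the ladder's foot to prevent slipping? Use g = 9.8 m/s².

f ≈ 548 N

Taking torques about the foot of the ladder:
Ladder weight 20.7×9.8 = 202.9 N acts at 1.87 m along the ladder; its horizontal arm is 1.87·cos54.7° = 1.081 m → τ = 219.3 N·m clockwise.
Firefighter: 97.6×9.8 = 956.5 N at 2.63 m → arm 1.52 m → τ = 1454 N·m clockwise.
Wall normal N acts horizontally at the top; its moment arm is the height L sinθ = 3.74·sin54.7° = 3.052 m, counterclockwise.
Setting net torque to zero: N × 3.052 = 1673 → N = 548 N.
ΣFx = 0: friction at the foot balances the wall's push, so f = N_wall = 548 N.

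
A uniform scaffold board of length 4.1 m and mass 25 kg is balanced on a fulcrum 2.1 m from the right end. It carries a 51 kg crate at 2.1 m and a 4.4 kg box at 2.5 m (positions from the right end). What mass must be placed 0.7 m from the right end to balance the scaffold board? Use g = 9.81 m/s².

m ≈ 0.364 kg

About the fulcrum (at 2.1 m from the right end):
Beam weight: 25 × 9.81 = 245.2 N down at 2.05 m → arm 0.05 m, τ = 245.2 × 0.05 = 12.26 N·m clockwise.
Crate: acts at the fulcrum, moment arm 0 → no torque.
Box: 4.4 × 9.81 = 43.16 N down at 2.5 m → arm 0.4 m, τ = 43.16 × 0.4 = 17.26 N·m counterclockwise.
Net moment of known loads = 5 N·m counterclockwise.
An unknown mass m at 0.7 m has arm 1.4 m; its moment is m·g·1.4 clockwise.
Setting net torque to zero: m × 9.81 × 1.4 = 5 → m = 5 / (9.81 × 1.4) = 0.364 kg.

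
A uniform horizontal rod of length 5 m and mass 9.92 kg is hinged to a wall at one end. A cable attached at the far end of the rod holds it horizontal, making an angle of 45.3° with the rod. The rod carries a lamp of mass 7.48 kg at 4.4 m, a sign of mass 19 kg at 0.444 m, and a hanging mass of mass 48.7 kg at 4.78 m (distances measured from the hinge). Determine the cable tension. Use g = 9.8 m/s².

Taking torques about the hinge:
Beam weight: 9.92 × 9.8 = 97.22 N down at 2.5 m → arm 2.5 m, τ = 97.22 × 2.5 = 243.1 N·m clockwise.
Lamp: 7.48 × 9.8 = 73.3 N down at 4.4 m → arm 4.4 m, τ = 73.3 × 4.4 = 322.5 N·m clockwise.
Sign: 19 × 9.8 = 186.2 N down at 0.444 m → arm 0.444 m, τ = 186.2 × 0.444 = 82.67 N·m clockwise.
Hanging mass: 48.7 × 9.8 = 477.3 N down at 4.78 m → arm 4.78 m, τ = 477.3 × 4.78 = 2281 N·m clockwise.
Total clockwise load moment = 2929 N·m.
The cable tension T acts at 5 m; only its component perpendicular to the rod, T sinθ, produces torque. sin 45.3° = 0.7108.
Balancing moments: T × 5 × 0.7108 = 2929, giving T = 2929 / 3.554 = 824 N.

T ≈ 824 N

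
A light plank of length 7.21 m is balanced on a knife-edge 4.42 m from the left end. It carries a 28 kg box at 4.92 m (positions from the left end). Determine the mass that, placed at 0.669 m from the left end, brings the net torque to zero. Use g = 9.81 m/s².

Sum moments about the knife-edge (at 4.42 m from the left end) (the support reaction has zero arm there).
Box: 28 × 9.81 = 274.7 N down at 4.92 m → arm 0.5 m, τ = 274.7 × 0.5 = 137.3 N·m clockwise.
Net moment of known loads = 137.3 N·m clockwise.
An unknown mass m at 0.669 m has arm 3.751 m; its moment is m·g·3.751 counterclockwise.
Setting net torque to zero: m × 9.81 × 3.751 = 137.3 → m = 137.3 / (9.81 × 3.751) = 3.73 kg.

m ≈ 3.73 kg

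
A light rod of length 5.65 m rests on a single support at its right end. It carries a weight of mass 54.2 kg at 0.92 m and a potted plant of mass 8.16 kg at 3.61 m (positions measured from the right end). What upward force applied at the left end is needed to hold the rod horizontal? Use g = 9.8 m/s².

Sum moments about the right end (the unknown pivot reaction has zero arm there).
Weight: 54.2 × 9.8 = 531.2 N down at 0.92 m → arm 0.92 m, τ = 531.2 × 0.92 = 488.7 N·m counterclockwise.
Potted plant: 8.16 × 9.8 = 79.97 N down at 3.61 m → arm 3.61 m, τ = 79.97 × 3.61 = 288.7 N·m counterclockwise.
Net moment of the loads = 777.4 N·m counterclockwise.
The upward force F acts at the left end, arm 5.65 m, giving F × 5.65 clockwise.
Balancing moments: F × 5.65 = 777.4, giving F = 777.4 / 5.65 = 138 N.

F ≈ 138 N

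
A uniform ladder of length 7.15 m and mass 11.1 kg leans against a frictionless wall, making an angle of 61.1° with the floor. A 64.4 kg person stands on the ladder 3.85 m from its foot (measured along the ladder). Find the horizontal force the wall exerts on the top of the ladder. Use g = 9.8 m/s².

About the foot of the ladder:
Ladder weight 11.1×9.8 = 108.8 N acts at 3.575 m along the ladder; its horizontal arm is 3.575·cos61.1° = 1.728 m → τ = 188 N·m clockwise.
Person: 64.4×9.8 = 631.1 N at 3.85 m → arm 1.861 m → τ = 1174 N·m clockwise.
Wall normal N acts horizontally at the top; its moment arm is the height L sinθ = 7.15·sin61.1° = 6.26 m, counterclockwise.
Balancing moments: N × 6.26 = 1362, giving N = 218 N.

N_wall ≈ 218 N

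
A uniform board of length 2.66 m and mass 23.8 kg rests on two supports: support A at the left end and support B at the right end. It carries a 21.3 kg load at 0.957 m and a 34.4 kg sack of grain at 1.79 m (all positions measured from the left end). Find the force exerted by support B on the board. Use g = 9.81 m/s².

About support A:
Beam weight: 23.8 × 9.81 = 233.5 N down at 1.33 m → arm 1.33 m, τ = 233.5 × 1.33 = 310.6 N·m clockwise.
Load: 21.3 × 9.81 = 209 N down at 0.957 m → arm 0.957 m, τ = 209 × 0.957 = 200 N·m clockwise.
Sack of grain: 34.4 × 9.81 = 337.5 N down at 1.79 m → arm 1.79 m, τ = 337.5 × 1.79 = 604.1 N·m clockwise.
Net load moment about support A = 1115 N·m clockwise.
Reaction R at support B is upward at 2.66 m, arm 2.66 m → moment R × 2.66 counterclockwise.
Στ = 0 ⇒ R × 2.66 = 1115 ⇒ R = 419 N.

R_B ≈ 419 N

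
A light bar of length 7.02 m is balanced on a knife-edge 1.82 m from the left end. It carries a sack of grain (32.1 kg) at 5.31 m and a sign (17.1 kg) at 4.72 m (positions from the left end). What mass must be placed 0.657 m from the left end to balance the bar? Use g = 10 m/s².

m ≈ 139 kg

Taking torques about the knife-edge (at 1.82 m from the left end):
Sack of grain: 32.1 × 10 = 321 N down at 5.31 m → arm 3.49 m, τ = 321 × 3.49 = 1120 N·m clockwise.
Sign: 17.1 × 10 = 171 N down at 4.72 m → arm 2.9 m, τ = 171 × 2.9 = 495.9 N·m clockwise.
Net moment of known loads = 1616 N·m clockwise.
An unknown mass m at 0.657 m has arm 1.163 m; its moment is m·g·1.163 counterclockwise.
Setting net torque to zero: m × 10 × 1.163 = 1616 → m = 1616 / (10 × 1.163) = 139 kg.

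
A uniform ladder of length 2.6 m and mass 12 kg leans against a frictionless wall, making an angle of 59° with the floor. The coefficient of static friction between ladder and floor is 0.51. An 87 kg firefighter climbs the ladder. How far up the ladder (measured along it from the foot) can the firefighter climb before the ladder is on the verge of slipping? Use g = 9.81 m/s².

d ≈ 2.33 m

Taking torques about the foot of the ladder:
Ladder weight 12×9.81 = 117.7 N acts at 1.3 m along the ladder; its horizontal arm is 1.3·cos59° = 0.6695 m → τ = 78.8 N·m clockwise.
Firefighter weight 87×9.81 = 853.5 N at distance d → arm d·cos59° → τ = 853.5·d·0.515 clockwise.
Wall normal N at the top has arm L sinθ = 2.229 m counterclockwise, so Στ = 0 gives N·2.229 = 78.8 + 439.6·d.
ΣFy = 0 ⇒ N_floor = 971.2 N, so the maximum friction is μ_s·N_floor = 0.51×971.2 = 495.3 N. ΣFx = 0 ⇒ N_wall = f, so at the slipping point N = 495.3 N.
Substituting: 495.3×2.229 = 78.8 + 439.6·d ⇒ d = (1104 − 78.8) / 439.6 = 2.33 m.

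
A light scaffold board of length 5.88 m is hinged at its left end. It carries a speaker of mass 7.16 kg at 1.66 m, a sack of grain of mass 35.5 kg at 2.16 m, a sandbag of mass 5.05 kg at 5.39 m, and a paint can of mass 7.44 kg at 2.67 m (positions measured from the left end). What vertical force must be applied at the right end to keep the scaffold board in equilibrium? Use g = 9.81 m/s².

F ≈ 226 N

About the left end:
Speaker: 7.16 × 9.81 = 70.24 N down at 1.66 m → arm 1.66 m, τ = 70.24 × 1.66 = 116.6 N·m clockwise.
Sack of grain: 35.5 × 9.81 = 348.3 N down at 2.16 m → arm 2.16 m, τ = 348.3 × 2.16 = 752.3 N·m clockwise.
Sandbag: 5.05 × 9.81 = 49.54 N down at 5.39 m → arm 5.39 m, τ = 49.54 × 5.39 = 267 N·m clockwise.
Paint can: 7.44 × 9.81 = 72.99 N down at 2.67 m → arm 2.67 m, τ = 72.99 × 2.67 = 194.9 N·m clockwise.
Net moment of the loads = 1331 N·m clockwise.
The upward force F acts at the right end, arm 5.88 m, giving F × 5.88 counterclockwise.
Setting net torque to zero: F × 5.88 = 1331 → F = 1331 / 5.88 = 226 N.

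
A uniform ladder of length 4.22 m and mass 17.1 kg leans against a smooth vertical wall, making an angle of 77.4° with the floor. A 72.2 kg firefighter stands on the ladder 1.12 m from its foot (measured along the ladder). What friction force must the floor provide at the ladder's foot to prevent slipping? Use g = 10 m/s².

Taking torques about the foot of the ladder:
Ladder weight 17.1×10 = 171 N acts at 2.11 m along the ladder; its horizontal arm is 2.11·cos77.4° = 0.4603 m → τ = 78.71 N·m clockwise.
Firefighter: 72.2×10 = 722 N at 1.12 m → arm 0.2443 m → τ = 176.4 N·m clockwise.
Wall normal N acts horizontally at the top; its moment arm is the height L sinθ = 4.22·sin77.4° = 4.118 m, counterclockwise.
For rotational equilibrium, N × 4.118 = 255.1, so N = 61.9 N.
ΣFx = 0: friction at the foot balances the wall's push, so f = N_wall = 61.9 N.

f ≈ 61.9 N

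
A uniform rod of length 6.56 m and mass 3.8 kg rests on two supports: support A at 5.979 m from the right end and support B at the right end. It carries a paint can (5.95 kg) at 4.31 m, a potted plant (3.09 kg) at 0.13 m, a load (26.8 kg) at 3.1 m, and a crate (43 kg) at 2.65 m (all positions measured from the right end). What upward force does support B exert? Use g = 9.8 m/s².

Sum moments about support A (its reaction then has zero moment arm).
Beam weight: 3.8 × 9.8 = 37.24 N down at 3.28 m → arm 2.699 m, τ = 37.24 × 2.699 = 100.5 N·m clockwise.
Paint can: 5.95 × 9.8 = 58.31 N down at 4.31 m → arm 1.669 m, τ = 58.31 × 1.669 = 97.32 N·m clockwise.
Potted plant: 3.09 × 9.8 = 30.28 N down at 0.13 m → arm 5.849 m, τ = 30.28 × 5.849 = 177.1 N·m clockwise.
Load: 26.8 × 9.8 = 262.6 N down at 3.1 m → arm 2.879 m, τ = 262.6 × 2.879 = 756 N·m clockwise.
Crate: 43 × 9.8 = 421.4 N down at 2.65 m → arm 3.329 m, τ = 421.4 × 3.329 = 1403 N·m clockwise.
Net load moment about support A = 2534 N·m clockwise.
Reaction R at support B is upward at 0 m, arm 5.979 m → moment R × 5.979 counterclockwise.
Στ = 0 ⇒ R × 5.979 = 2534 ⇒ R = 424 N.

R_B ≈ 424 N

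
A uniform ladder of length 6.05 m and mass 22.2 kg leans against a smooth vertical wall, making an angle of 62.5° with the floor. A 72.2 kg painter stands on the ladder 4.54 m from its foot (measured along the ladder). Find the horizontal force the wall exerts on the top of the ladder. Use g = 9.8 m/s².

N_wall ≈ 333 N

Sum moments about the foot of the ladder (the floor normal and friction both act there and drop out).
Ladder weight 22.2×9.8 = 217.6 N acts at 3.025 m along the ladder; its horizontal arm is 3.025·cos62.5° = 1.397 m → τ = 304 N·m clockwise.
Painter: 72.2×9.8 = 707.6 N at 4.54 m → arm 2.096 m → τ = 1483 N·m clockwise.
Wall normal N acts horizontally at the top; its moment arm is the height L sinθ = 6.05·sin62.5° = 5.366 m, counterclockwise.
Στ = 0 ⇒ N × 5.366 = 1787 ⇒ N = 333 N.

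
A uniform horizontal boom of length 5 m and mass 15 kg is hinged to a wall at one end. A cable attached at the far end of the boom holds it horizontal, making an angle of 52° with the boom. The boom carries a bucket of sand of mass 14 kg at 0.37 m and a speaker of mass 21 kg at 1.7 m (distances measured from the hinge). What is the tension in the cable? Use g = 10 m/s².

Choose the hinge as the axis so the unknown hinge reaction has zero arm there.
Beam weight: 15 × 10 = 150 N down at 2.5 m → arm 2.5 m, τ = 150 × 2.5 = 375 N·m clockwise.
Bucket of sand: 14 × 10 = 140 N down at 0.37 m → arm 0.37 m, τ = 140 × 0.37 = 51.8 N·m clockwise.
Speaker: 21 × 10 = 210 N down at 1.7 m → arm 1.7 m, τ = 210 × 1.7 = 357 N·m clockwise.
Total clockwise load moment = 783.8 N·m.
The cable tension T acts at 5 m; only its component perpendicular to the boom, T sinθ, produces torque. sin 52° = 0.788.
Balancing moments: T × 5 × 0.788 = 783.8, giving T = 783.8 / 3.94 = 199 N.

T ≈ 199 N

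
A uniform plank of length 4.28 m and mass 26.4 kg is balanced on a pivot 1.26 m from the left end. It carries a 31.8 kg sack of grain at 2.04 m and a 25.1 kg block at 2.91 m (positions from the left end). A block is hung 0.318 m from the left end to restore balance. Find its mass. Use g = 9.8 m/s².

m ≈ 95 kg

Choose the pivot (at 1.26 m from the left end) as the axis so the support reaction has zero arm there.
Beam weight: 26.4 × 9.8 = 258.7 N down at 2.14 m → arm 0.88 m, τ = 258.7 × 0.88 = 227.7 N·m clockwise.
Sack of grain: 31.8 × 9.8 = 311.6 N down at 2.04 m → arm 0.78 m, τ = 311.6 × 0.78 = 243 N·m clockwise.
Block: 25.1 × 9.8 = 246 N down at 2.91 m → arm 1.65 m, τ = 246 × 1.65 = 405.9 N·m clockwise.
Net moment of known loads = 876.6 N·m clockwise.
An unknown mass m at 0.318 m has arm 0.942 m; its moment is m·g·0.942 counterclockwise.
Στ = 0 ⇒ m × 9.8 × 0.942 = 876.6 ⇒ m = 876.6 / (9.8 × 0.942) = 95 kg.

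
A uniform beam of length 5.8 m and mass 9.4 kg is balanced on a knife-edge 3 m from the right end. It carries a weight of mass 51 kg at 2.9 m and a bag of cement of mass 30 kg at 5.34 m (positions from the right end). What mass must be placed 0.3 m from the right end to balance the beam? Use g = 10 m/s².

m ≈ 23.8 kg

Taking torques about the knife-edge (at 3 m from the right end):
Beam weight: 9.4 × 10 = 94 N down at 2.9 m → arm 0.1 m, τ = 94 × 0.1 = 9.4 N·m clockwise.
Weight: 51 × 10 = 510 N down at 2.9 m → arm 0.1 m, τ = 510 × 0.1 = 51 N·m clockwise.
Bag of cement: 30 × 10 = 300 N down at 5.34 m → arm 2.34 m, τ = 300 × 2.34 = 702 N·m counterclockwise.
Net moment of known loads = 641.6 N·m counterclockwise.
An unknown mass m at 0.3 m has arm 2.7 m; its moment is m·g·2.7 clockwise.
For rotational equilibrium, m × 10 × 2.7 = 641.6, so m = 641.6 / (10 × 2.7) = 23.8 kg.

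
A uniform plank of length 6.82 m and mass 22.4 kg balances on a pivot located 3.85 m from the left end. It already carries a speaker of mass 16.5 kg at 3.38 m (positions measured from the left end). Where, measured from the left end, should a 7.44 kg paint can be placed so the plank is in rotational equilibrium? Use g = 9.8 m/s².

x ≈ 6.22 m from the left end

About the pivot (at 3.85 m from the left end):
Beam weight: 22.4 × 9.8 = 219.5 N down at 3.41 m → arm 0.44 m, τ = 219.5 × 0.44 = 96.58 N·m counterclockwise.
Speaker: 16.5 × 9.8 = 161.7 N down at 3.38 m → arm 0.47 m, τ = 161.7 × 0.47 = 76 N·m counterclockwise.
Net moment of existing loads = 172.6 N·m counterclockwise.
The paint can weighs 7.44 × 9.8 = 72.91 N and must supply an equal clockwise moment, so its lever arm about the pivot is 172.6 / 72.91 = 2.37 m.
That puts it at 3.85 + 2.37 = 6.22 m from the left end.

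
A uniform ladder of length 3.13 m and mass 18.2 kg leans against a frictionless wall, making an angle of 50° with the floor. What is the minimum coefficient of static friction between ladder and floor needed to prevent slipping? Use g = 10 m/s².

μ_min ≈ 0.42

Sum moments about the foot of the ladder (the floor normal and friction both act there and drop out).
Ladder weight 18.2×10 = 182 N acts at 1.565 m along the ladder; its horizontal arm is 1.565·cos50° = 1.006 m → τ = 183.1 N·m clockwise.
Wall normal N acts horizontally at the top; its moment arm is the height L sinθ = 3.13·sin50° = 2.398 m, counterclockwise.
For rotational equilibrium, N × 2.398 = 183.1, so N = 76.36 N.
ΣFx = 0 ⇒ f = N_wall = 76.36 N. ΣFy = 0 ⇒ N_floor = 182 N.
μ_min = f / N_floor = 76.36 / 182 = 0.42.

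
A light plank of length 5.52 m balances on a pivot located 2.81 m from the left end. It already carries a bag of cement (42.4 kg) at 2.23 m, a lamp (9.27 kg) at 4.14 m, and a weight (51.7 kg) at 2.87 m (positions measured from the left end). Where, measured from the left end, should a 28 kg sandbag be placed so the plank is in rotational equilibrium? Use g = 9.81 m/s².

x ≈ 3.14 m from the left end

Taking torques about the pivot (at 2.81 m from the left end):
Bag of cement: 42.4 × 9.81 = 415.9 N down at 2.23 m → arm 0.58 m, τ = 415.9 × 0.58 = 241.2 N·m counterclockwise.
Lamp: 9.27 × 9.81 = 90.94 N down at 4.14 m → arm 1.33 m, τ = 90.94 × 1.33 = 121 N·m clockwise.
Weight: 51.7 × 9.81 = 507.2 N down at 2.87 m → arm 0.06 m, τ = 507.2 × 0.06 = 30.43 N·m clockwise.
Net moment of existing loads = 89.77 N·m counterclockwise.
The sandbag weighs 28 × 9.81 = 274.7 N and must supply an equal clockwise moment, so its lever arm about the pivot is 89.77 / 274.7 = 0.327 m.
That puts it at 2.81 + 0.327 = 3.14 m from the left end.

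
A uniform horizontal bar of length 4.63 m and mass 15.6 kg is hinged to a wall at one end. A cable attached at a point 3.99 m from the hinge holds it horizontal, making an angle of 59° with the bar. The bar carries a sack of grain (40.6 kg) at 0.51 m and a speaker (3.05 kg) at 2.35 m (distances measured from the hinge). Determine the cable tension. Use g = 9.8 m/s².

Taking torques about the hinge:
Beam weight: 15.6 × 9.8 = 152.9 N down at 2.315 m → arm 2.315 m, τ = 152.9 × 2.315 = 354 N·m clockwise.
Sack of grain: 40.6 × 9.8 = 397.9 N down at 0.51 m → arm 0.51 m, τ = 397.9 × 0.51 = 202.9 N·m clockwise.
Speaker: 3.05 × 9.8 = 29.89 N down at 2.35 m → arm 2.35 m, τ = 29.89 × 2.35 = 70.24 N·m clockwise.
Total clockwise load moment = 627.1 N·m.
The cable tension T acts at 3.99 m; only its component perpendicular to the bar, T sinθ, produces torque. sin 59° = 0.8572.
For rotational equilibrium, T × 3.99 × 0.8572 = 627.1, so T = 627.1 / 3.42 = 183 N.

T ≈ 183 N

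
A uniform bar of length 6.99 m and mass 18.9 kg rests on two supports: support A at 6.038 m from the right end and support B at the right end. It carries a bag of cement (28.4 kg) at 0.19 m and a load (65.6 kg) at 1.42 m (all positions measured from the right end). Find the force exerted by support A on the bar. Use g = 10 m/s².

R_A ≈ 273 N

Take moments about support B.
Beam weight: 18.9 × 10 = 189 N down at 3.495 m → arm 3.495 m, τ = 189 × 3.495 = 660.6 N·m counterclockwise.
Bag of cement: 28.4 × 10 = 284 N down at 0.19 m → arm 0.19 m, τ = 284 × 0.19 = 53.96 N·m counterclockwise.
Load: 65.6 × 10 = 656 N down at 1.42 m → arm 1.42 m, τ = 656 × 1.42 = 931.5 N·m counterclockwise.
Net load moment about support B = 1646 N·m counterclockwise.
Reaction R at support A is upward at 6.038 m, arm 6.038 m → moment R × 6.038 clockwise.
Setting net torque to zero: R × 6.038 = 1646 → R = 273 N.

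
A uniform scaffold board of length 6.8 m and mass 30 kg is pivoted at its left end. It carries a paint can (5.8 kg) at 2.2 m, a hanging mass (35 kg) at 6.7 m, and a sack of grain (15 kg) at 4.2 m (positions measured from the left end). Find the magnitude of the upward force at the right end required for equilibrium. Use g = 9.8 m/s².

F ≈ 594 N

Taking torques about the left end:
Beam weight: 30 × 9.8 = 294 N down at 3.4 m → arm 3.4 m, τ = 294 × 3.4 = 999.6 N·m clockwise.
Paint can: 5.8 × 9.8 = 56.84 N down at 2.2 m → arm 2.2 m, τ = 56.84 × 2.2 = 125 N·m clockwise.
Hanging mass: 35 × 9.8 = 343 N down at 6.7 m → arm 6.7 m, τ = 343 × 6.7 = 2298 N·m clockwise.
Sack of grain: 15 × 9.8 = 147 N down at 4.2 m → arm 4.2 m, τ = 147 × 4.2 = 617.4 N·m clockwise.
Net moment of the loads = 4040 N·m clockwise.
The upward force F acts at the right end, arm 6.8 m, giving F × 6.8 counterclockwise.
Στ = 0 ⇒ F × 6.8 = 4040 ⇒ F = 4040 / 6.8 = 594 N.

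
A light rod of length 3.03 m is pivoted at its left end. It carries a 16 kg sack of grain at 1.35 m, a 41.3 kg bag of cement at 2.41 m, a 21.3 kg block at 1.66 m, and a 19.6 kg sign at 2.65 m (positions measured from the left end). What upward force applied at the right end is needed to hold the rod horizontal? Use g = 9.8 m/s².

F ≈ 674 N

About the left end:
Sack of grain: 16 × 9.8 = 156.8 N down at 1.35 m → arm 1.35 m, τ = 156.8 × 1.35 = 211.7 N·m clockwise.
Bag of cement: 41.3 × 9.8 = 404.7 N down at 2.41 m → arm 2.41 m, τ = 404.7 × 2.41 = 975.3 N·m clockwise.
Block: 21.3 × 9.8 = 208.7 N down at 1.66 m → arm 1.66 m, τ = 208.7 × 1.66 = 346.4 N·m clockwise.
Sign: 19.6 × 9.8 = 192.1 N down at 2.65 m → arm 2.65 m, τ = 192.1 × 2.65 = 509.1 N·m clockwise.
Net moment of the loads = 2042 N·m clockwise.
The upward force F acts at the right end, arm 3.03 m, giving F × 3.03 counterclockwise.
Στ = 0 ⇒ F × 3.03 = 2042 ⇒ F = 2042 / 3.03 = 674 N.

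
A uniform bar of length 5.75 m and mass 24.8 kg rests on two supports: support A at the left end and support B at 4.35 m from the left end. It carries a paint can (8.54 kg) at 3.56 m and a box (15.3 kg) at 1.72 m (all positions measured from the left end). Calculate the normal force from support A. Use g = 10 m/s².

Sum moments about support B (its reaction then has zero moment arm).
Beam weight: 24.8 × 10 = 248 N down at 2.875 m → arm 1.475 m, τ = 248 × 1.475 = 365.8 N·m counterclockwise.
Paint can: 8.54 × 10 = 85.4 N down at 3.56 m → arm 0.79 m, τ = 85.4 × 0.79 = 67.47 N·m counterclockwise.
Box: 15.3 × 10 = 153 N down at 1.72 m → arm 2.63 m, τ = 153 × 2.63 = 402.4 N·m counterclockwise.
Net load moment about support B = 835.7 N·m counterclockwise.
Reaction R at support A is upward at 0 m, arm 4.35 m → moment R × 4.35 clockwise.
For rotational equilibrium, R × 4.35 = 835.7, so R = 192 N.

R_A ≈ 192 N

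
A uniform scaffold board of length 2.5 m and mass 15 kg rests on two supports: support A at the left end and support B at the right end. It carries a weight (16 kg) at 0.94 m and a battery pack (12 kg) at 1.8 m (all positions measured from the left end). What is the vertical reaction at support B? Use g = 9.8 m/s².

R_B ≈ 217 N

Sum moments about support A (its reaction then has zero moment arm).
Beam weight: 15 × 9.8 = 147 N down at 1.25 m → arm 1.25 m, τ = 147 × 1.25 = 183.8 N·m clockwise.
Weight: 16 × 9.8 = 156.8 N down at 0.94 m → arm 0.94 m, τ = 156.8 × 0.94 = 147.4 N·m clockwise.
Battery pack: 12 × 9.8 = 117.6 N down at 1.8 m → arm 1.8 m, τ = 117.6 × 1.8 = 211.7 N·m clockwise.
Net load moment about support A = 542.9 N·m clockwise.
Reaction R at support B is upward at 2.5 m, arm 2.5 m → moment R × 2.5 counterclockwise.
Στ = 0 ⇒ R × 2.5 = 542.9 ⇒ R = 217 N.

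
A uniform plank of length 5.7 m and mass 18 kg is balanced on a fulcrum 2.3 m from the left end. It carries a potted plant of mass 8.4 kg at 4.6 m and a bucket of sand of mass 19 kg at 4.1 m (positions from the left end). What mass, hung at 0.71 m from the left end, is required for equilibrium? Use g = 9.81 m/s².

m ≈ 39.9 kg

Choose the fulcrum (at 2.3 m from the left end) as the axis so the support reaction has zero arm there.
Beam weight: 18 × 9.81 = 176.6 N down at 2.85 m → arm 0.55 m, τ = 176.6 × 0.55 = 97.13 N·m clockwise.
Potted plant: 8.4 × 9.81 = 82.4 N down at 4.6 m → arm 2.3 m, τ = 82.4 × 2.3 = 189.5 N·m clockwise.
Bucket of sand: 19 × 9.81 = 186.4 N down at 4.1 m → arm 1.8 m, τ = 186.4 × 1.8 = 335.5 N·m clockwise.
Net moment of known loads = 622.1 N·m clockwise.
An unknown mass m at 0.71 m has arm 1.59 m; its moment is m·g·1.59 counterclockwise.
Balancing moments: m × 9.81 × 1.59 = 622.1, giving m = 622.1 / (9.81 × 1.59) = 39.9 kg.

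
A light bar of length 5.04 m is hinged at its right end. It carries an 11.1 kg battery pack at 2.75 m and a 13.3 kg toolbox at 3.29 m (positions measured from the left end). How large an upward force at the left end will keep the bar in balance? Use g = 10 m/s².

F ≈ 96.6 N

Taking torques about the right end:
Battery pack: 11.1 × 10 = 111 N down at 2.75 m → arm 2.29 m, τ = 111 × 2.29 = 254.2 N·m counterclockwise.
Toolbox: 13.3 × 10 = 133 N down at 3.29 m → arm 1.75 m, τ = 133 × 1.75 = 232.8 N·m counterclockwise.
Net moment of the loads = 487 N·m counterclockwise.
The upward force F acts at the left end, arm 5.04 m, giving F × 5.04 clockwise.
Στ = 0 ⇒ F × 5.04 = 487 ⇒ F = 487 / 5.04 = 96.6 N.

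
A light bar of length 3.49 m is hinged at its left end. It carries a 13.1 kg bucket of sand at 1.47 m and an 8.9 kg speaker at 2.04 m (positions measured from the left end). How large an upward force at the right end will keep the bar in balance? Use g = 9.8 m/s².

About the left end:
Bucket of sand: 13.1 × 9.8 = 128.4 N down at 1.47 m → arm 1.47 m, τ = 128.4 × 1.47 = 188.7 N·m clockwise.
Speaker: 8.9 × 9.8 = 87.22 N down at 2.04 m → arm 2.04 m, τ = 87.22 × 2.04 = 177.9 N·m clockwise.
Net moment of the loads = 366.6 N·m clockwise.
The upward force F acts at the right end, arm 3.49 m, giving F × 3.49 counterclockwise.
Στ = 0 ⇒ F × 3.49 = 366.6 ⇒ F = 366.6 / 3.49 = 105 N.

F ≈ 105 N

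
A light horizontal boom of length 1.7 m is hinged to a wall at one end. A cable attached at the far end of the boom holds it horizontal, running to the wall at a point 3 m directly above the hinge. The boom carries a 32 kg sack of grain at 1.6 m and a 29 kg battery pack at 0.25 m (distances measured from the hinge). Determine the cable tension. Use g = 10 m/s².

Taking torques about the hinge:
Sack of grain: 32 × 10 = 320 N down at 1.6 m → arm 1.6 m, τ = 320 × 1.6 = 512 N·m clockwise.
Battery pack: 29 × 10 = 290 N down at 0.25 m → arm 0.25 m, τ = 290 × 0.25 = 72.5 N·m clockwise.
Total clockwise load moment = 584.5 N·m.
The cable tension T acts at 1.7 m; only its component perpendicular to the boom, T sinθ, produces torque. sinθ = h/√(h²+d²) = 3/√(3²+1.7²) = 0.87.
Balancing moments: T × 1.7 × 0.87 = 584.5, giving T = 584.5 / 1.479 = 395 N.

T ≈ 395 N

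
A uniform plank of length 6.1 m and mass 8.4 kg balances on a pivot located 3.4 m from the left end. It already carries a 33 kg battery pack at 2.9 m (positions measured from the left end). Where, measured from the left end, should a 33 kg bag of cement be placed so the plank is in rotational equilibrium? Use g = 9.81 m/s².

Take moments about the pivot (at 3.4 m from the left end).
Beam weight: 8.4 × 9.81 = 82.4 N down at 3.05 m → arm 0.35 m, τ = 82.4 × 0.35 = 28.84 N·m counterclockwise.
Battery pack: 33 × 9.81 = 323.7 N down at 2.9 m → arm 0.5 m, τ = 323.7 × 0.5 = 161.8 N·m counterclockwise.
Net moment of existing loads = 190.6 N·m counterclockwise.
The bag of cement weighs 33 × 9.81 = 323.7 N and must supply an equal clockwise moment, so its lever arm about the pivot is 190.6 / 323.7 = 0.589 m.
That puts it at 3.4 + 0.589 = 3.99 m from the left end.

x ≈ 3.99 m from the left end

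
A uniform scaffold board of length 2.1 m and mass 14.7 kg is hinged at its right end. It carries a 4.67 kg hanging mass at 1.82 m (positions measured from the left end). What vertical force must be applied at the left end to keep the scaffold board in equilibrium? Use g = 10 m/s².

Take moments about the right end.
Beam weight: 14.7 × 10 = 147 N down at 1.05 m → arm 1.05 m, τ = 147 × 1.05 = 154.3 N·m counterclockwise.
Hanging mass: 4.67 × 10 = 46.7 N down at 1.82 m → arm 0.28 m, τ = 46.7 × 0.28 = 13.08 N·m counterclockwise.
Net moment of the loads = 167.4 N·m counterclockwise.
The upward force F acts at the left end, arm 2.1 m, giving F × 2.1 clockwise.
For rotational equilibrium, F × 2.1 = 167.4, so F = 167.4 / 2.1 = 79.7 N.

F ≈ 79.7 N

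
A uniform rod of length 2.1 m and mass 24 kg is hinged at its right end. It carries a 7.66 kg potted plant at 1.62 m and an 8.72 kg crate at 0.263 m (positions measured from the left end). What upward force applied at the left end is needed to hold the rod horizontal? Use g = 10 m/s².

Take moments about the right end.
Beam weight: 24 × 10 = 240 N down at 1.05 m → arm 1.05 m, τ = 240 × 1.05 = 252 N·m counterclockwise.
Potted plant: 7.66 × 10 = 76.6 N down at 1.62 m → arm 0.48 m, τ = 76.6 × 0.48 = 36.77 N·m counterclockwise.
Crate: 8.72 × 10 = 87.2 N down at 0.263 m → arm 1.837 m, τ = 87.2 × 1.837 = 160.2 N·m counterclockwise.
Net moment of the loads = 449 N·m counterclockwise.
The upward force F acts at the left end, arm 2.1 m, giving F × 2.1 clockwise.
Στ = 0 ⇒ F × 2.1 = 449 ⇒ F = 449 / 2.1 = 214 N.

F ≈ 214 N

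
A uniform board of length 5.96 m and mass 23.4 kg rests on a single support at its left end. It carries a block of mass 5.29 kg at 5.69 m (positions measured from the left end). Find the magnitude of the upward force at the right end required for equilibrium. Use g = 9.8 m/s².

F ≈ 164 N

Sum moments about the left end (the unknown pivot reaction has zero arm there).
Beam weight: 23.4 × 9.8 = 229.3 N down at 2.98 m → arm 2.98 m, τ = 229.3 × 2.98 = 683.3 N·m clockwise.
Block: 5.29 × 9.8 = 51.84 N down at 5.69 m → arm 5.69 m, τ = 51.84 × 5.69 = 295 N·m clockwise.
Net moment of the loads = 978.3 N·m clockwise.
The upward force F acts at the right end, arm 5.96 m, giving F × 5.96 counterclockwise.
Balancing moments: F × 5.96 = 978.3, giving F = 978.3 / 5.96 = 164 N.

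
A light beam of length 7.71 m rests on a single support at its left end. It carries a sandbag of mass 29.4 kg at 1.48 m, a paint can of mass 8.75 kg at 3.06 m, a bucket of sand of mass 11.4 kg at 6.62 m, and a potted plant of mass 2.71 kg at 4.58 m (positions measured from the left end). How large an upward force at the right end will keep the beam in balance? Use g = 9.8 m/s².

Take moments about the left end.
Sandbag: 29.4 × 9.8 = 288.1 N down at 1.48 m → arm 1.48 m, τ = 288.1 × 1.48 = 426.4 N·m clockwise.
Paint can: 8.75 × 9.8 = 85.75 N down at 3.06 m → arm 3.06 m, τ = 85.75 × 3.06 = 262.4 N·m clockwise.
Bucket of sand: 11.4 × 9.8 = 111.7 N down at 6.62 m → arm 6.62 m, τ = 111.7 × 6.62 = 739.5 N·m clockwise.
Potted plant: 2.71 × 9.8 = 26.56 N down at 4.58 m → arm 4.58 m, τ = 26.56 × 4.58 = 121.6 N·m clockwise.
Net moment of the loads = 1550 N·m clockwise.
The upward force F acts at the right end, arm 7.71 m, giving F × 7.71 counterclockwise.
For rotational equilibrium, F × 7.71 = 1550, so F = 1550 / 7.71 = 201 N.

F ≈ 201 N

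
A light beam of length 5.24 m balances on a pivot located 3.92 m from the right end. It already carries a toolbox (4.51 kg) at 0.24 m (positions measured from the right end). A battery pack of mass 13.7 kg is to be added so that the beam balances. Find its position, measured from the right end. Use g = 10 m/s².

x ≈ 5.13 m from the right end

About the pivot (at 3.92 m from the right end):
Toolbox: 4.51 × 10 = 45.1 N down at 0.24 m → arm 3.68 m, τ = 45.1 × 3.68 = 166 N·m clockwise.
Net moment of existing loads = 166 N·m clockwise.
The battery pack weighs 13.7 × 10 = 137 N and must supply an equal counterclockwise moment, so its lever arm about the pivot is 166 / 137 = 1.21 m.
That puts it at 3.92 + 1.21 = 5.13 m from the right end.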